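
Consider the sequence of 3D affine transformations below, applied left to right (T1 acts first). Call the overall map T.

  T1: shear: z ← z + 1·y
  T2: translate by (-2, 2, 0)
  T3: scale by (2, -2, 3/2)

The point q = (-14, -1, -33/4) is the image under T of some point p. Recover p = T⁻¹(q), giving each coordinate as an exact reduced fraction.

p = (-5, -3/2, -4)

T1 = [1 0 0 0; 0 1 0 0; 0 1 1 0; 0 0 0 1]
T2·T1 = [1 0 0 -2; 0 1 0 2; 0 1 1 0; 0 0 0 1]
T3·…·T1 = [2 0 0 -4; 0 -2 0 -4; 0 3/2 3/2 0; 0 0 0 1]
det M = -6; M⁻¹ = [1/2 0 0 2; 0 -1/2 0 -2; 0 1/2 2/3 2; 0 0 0 1]
M⁻¹ · (-14, -1, -33/4)ᵀ = (-5, -3/2, -4)ᵀ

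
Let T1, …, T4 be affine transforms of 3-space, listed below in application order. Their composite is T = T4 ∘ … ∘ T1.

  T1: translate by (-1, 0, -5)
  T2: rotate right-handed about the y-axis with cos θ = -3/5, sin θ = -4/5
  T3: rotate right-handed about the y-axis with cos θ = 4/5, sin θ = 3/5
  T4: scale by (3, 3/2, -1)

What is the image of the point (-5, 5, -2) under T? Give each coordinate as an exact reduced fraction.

T1 translate by (-1, 0, -5): (-5, 5, -2) → (-6, 5, -7)
T2 rotate right-handed about the y-axis with cos θ = -3/5, sin θ = -4/5: (-6, 5, -7) → (46/5, 5, -3/5)
T3 rotate right-handed about the y-axis with cos θ = 4/5, sin θ = 3/5: (46/5, 5, -3/5) → (7, 5, -6)
T4 scale by (3, 3/2, -1): (7, 5, -6) → (21, 15/2, 6)

T(p) = (21, 15/2, 6)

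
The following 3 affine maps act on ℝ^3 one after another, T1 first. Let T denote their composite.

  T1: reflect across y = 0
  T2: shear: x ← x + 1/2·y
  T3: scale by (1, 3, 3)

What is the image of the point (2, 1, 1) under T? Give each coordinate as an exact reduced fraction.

T1 reflect across y = 0: (2, 1, 1) → (2, -1, 1)
T2 shear: x ← x + 1/2·y: (2, -1, 1) → (3/2, -1, 1)
T3 scale by (1, 3, 3): (3/2, -1, 1) → (3/2, -3, 3)

T(p) = (3/2, -3, 3)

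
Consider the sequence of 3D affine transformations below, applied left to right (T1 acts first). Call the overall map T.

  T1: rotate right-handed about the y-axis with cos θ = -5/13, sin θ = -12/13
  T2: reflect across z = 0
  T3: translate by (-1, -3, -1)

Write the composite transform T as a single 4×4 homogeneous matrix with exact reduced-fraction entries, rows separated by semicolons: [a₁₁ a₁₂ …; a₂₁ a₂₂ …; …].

T = [-5/13 0 -12/13 -1; 0 1 0 -3; -12/13 0 5/13 -1; 0 0 0 1]

T1 = [-5/13 0 -12/13 0; 0 1 0 0; 12/13 0 -5/13 0; 0 0 0 1]
T2·T1 = [-5/13 0 -12/13 0; 0 1 0 0; -12/13 0 5/13 0; 0 0 0 1]
T3·…·T1 = [-5/13 0 -12/13 -1; 0 1 0 -3; -12/13 0 5/13 -1; 0 0 0 1]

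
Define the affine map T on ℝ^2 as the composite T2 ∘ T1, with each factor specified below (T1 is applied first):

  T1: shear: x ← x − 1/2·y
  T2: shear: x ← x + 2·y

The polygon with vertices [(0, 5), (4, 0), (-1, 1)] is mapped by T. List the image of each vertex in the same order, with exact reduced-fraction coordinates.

image vertices: (15/2, 5), (4, 0), (1/2, 1)

T1 shear: x ← x − 1/2·y: (0, 5) → (-5/2, 5); (4, 0) → (4, 0); (-1, 1) → (-3/2, 1)
T2 shear: x ← x + 2·y: (-5/2, 5) → (15/2, 5); (4, 0) → (4, 0); (-3/2, 1) → (1/2, 1)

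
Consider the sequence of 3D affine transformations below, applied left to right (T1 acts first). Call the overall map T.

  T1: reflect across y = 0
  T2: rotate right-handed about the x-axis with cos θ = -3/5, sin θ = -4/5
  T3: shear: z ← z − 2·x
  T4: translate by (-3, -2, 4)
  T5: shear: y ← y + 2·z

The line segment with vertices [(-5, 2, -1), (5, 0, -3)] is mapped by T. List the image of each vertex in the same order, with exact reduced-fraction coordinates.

T1 reflect across y = 0: (-5, 2, -1) → (-5, -2, -1); (5, 0, -3) → (5, 0, -3)
T2 rotate right-handed about the x-axis with cos θ = -3/5, sin θ = -4/5: (-5, -2, -1) → (-5, 2/5, 11/5); (5, 0, -3) → (5, -12/5, 9/5)
T3 shear: z ← z − 2·x: (-5, 2/5, 11/5) → (-5, 2/5, 61/5); (5, -12/5, 9/5) → (5, -12/5, -41/5)
T4 translate by (-3, -2, 4): (-5, 2/5, 61/5) → (-8, -8/5, 81/5); (5, -12/5, -41/5) → (2, -22/5, -21/5)
T5 shear: y ← y + 2·z: (-8, -8/5, 81/5) → (-8, 154/5, 81/5); (2, -22/5, -21/5) → (2, -64/5, -21/5)

image vertices: (-8, 154/5, 81/5), (2, -64/5, -21/5)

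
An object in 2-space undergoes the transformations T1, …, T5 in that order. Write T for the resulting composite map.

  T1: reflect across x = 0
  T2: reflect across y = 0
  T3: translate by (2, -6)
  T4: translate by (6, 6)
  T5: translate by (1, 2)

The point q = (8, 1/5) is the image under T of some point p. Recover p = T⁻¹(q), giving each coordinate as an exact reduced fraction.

p = (1, 9/5)

T1 = [-1 0 0; 0 1 0; 0 0 1]
T2·T1 = [-1 0 0; 0 -1 0; 0 0 1]
T3·…·T1 = [-1 0 2; 0 -1 -6; 0 0 1]
T4·…·T1 = [-1 0 8; 0 -1 0; 0 0 1]
T5·…·T1 = [-1 0 9; 0 -1 2; 0 0 1]
det M = 1; M⁻¹ = [-1 0 9; 0 -1 2; 0 0 1]
M⁻¹ · (8, 1/5)ᵀ = (1, 9/5)ᵀ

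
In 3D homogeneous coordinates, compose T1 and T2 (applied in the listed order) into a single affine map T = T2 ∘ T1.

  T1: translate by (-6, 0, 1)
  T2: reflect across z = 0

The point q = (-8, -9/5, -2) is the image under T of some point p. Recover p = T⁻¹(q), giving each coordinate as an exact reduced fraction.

p = (-2, -9/5, 1)

T1 = [1 0 0 -6; 0 1 0 0; 0 0 1 1; 0 0 0 1]
T2·T1 = [1 0 0 -6; 0 1 0 0; 0 0 -1 -1; 0 0 0 1]
det M = -1; M⁻¹ = [1 0 0 6; 0 1 0 0; 0 0 -1 -1; 0 0 0 1]
M⁻¹ · (-8, -9/5, -2)ᵀ = (-2, -9/5, 1)ᵀ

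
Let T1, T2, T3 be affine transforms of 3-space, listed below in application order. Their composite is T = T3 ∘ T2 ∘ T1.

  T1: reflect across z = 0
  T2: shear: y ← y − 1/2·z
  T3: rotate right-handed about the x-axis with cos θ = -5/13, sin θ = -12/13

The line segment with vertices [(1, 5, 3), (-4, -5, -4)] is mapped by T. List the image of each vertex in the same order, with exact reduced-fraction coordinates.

image vertices: (1, -137/26, -63/13), (-4, 83/13, 64/13)

T1 reflect across z = 0: (1, 5, 3) → (1, 5, -3); (-4, -5, -4) → (-4, -5, 4)
T2 shear: y ← y − 1/2·z: (1, 5, -3) → (1, 13/2, -3); (-4, -5, 4) → (-4, -7, 4)
T3 rotate right-handed about the x-axis with cos θ = -5/13, sin θ = -12/13: (1, 13/2, -3) → (1, -137/26, -63/13); (-4, -7, 4) → (-4, 83/13, 64/13)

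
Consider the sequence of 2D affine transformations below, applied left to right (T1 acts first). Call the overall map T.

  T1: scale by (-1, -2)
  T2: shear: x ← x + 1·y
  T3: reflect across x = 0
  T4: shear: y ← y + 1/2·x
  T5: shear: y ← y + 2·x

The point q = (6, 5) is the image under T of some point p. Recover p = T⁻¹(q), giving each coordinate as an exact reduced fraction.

T1 = [-1 0 0; 0 -2 0; 0 0 1]
T2·T1 = [-1 -2 0; 0 -2 0; 0 0 1]
T3·…·T1 = [1 2 0; 0 -2 0; 0 0 1]
T4·…·T1 = [1 2 0; 1/2 -1 0; 0 0 1]
T5·…·T1 = [1 2 0; 5/2 3 0; 0 0 1]
det M = -2; M⁻¹ = [-3/2 1 0; 5/4 -1/2 0; 0 0 1]
M⁻¹ · (6, 5)ᵀ = (-4, 5)ᵀ

p = (-4, 5)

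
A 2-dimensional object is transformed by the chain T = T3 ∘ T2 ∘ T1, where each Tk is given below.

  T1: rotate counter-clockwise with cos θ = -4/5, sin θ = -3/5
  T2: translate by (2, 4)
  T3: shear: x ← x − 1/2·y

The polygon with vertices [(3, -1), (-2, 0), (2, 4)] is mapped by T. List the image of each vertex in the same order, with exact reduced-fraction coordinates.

T1 rotate counter-clockwise with cos θ = -4/5, sin θ = -3/5: (3, -1) → (-3, -1); (-2, 0) → (8/5, 6/5); (2, 4) → (4/5, -22/5)
T2 translate by (2, 4): (-3, -1) → (-1, 3); (8/5, 6/5) → (18/5, 26/5); (4/5, -22/5) → (14/5, -2/5)
T3 shear: x ← x − 1/2·y: (-1, 3) → (-5/2, 3); (18/5, 26/5) → (1, 26/5); (14/5, -2/5) → (3, -2/5)

image vertices: (-5/2, 3), (1, 26/5), (3, -2/5)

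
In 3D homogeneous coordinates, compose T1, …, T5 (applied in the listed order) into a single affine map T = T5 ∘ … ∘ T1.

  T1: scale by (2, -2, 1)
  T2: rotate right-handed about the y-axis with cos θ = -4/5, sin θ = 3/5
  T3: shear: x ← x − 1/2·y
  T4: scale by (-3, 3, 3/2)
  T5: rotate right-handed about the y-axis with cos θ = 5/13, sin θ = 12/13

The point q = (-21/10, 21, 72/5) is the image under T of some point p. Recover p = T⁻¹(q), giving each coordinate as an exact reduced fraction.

T1 = [2 0 0 0; 0 -2 0 0; 0 0 1 0; 0 0 0 1]
T2·T1 = [-8/5 0 3/5 0; 0 -2 0 0; -6/5 0 -4/5 0; 0 0 0 1]
T3·…·T1 = [-8/5 1 3/5 0; 0 -2 0 0; -6/5 0 -4/5 0; 0 0 0 1]
T4·…·T1 = [24/5 -3 -9/5 0; 0 -6 0 0; -9/5 0 -6/5 0; 0 0 0 1]
T5·…·T1 = [12/65 -15/13 -9/5 0; 0 -6 0 0; -333/65 36/13 6/5 0; 0 0 0 1]
det M = 54; M⁻¹ = [-2/15 -1/15 -1/5 0; 0 -1/6 0 0; -37/65 1/10 -4/195 0; 0 0 0 1]
M⁻¹ · (-21/10, 21, 72/5)ᵀ = (-4, -7/2, 3)ᵀ

p = (-4, -7/2, 3)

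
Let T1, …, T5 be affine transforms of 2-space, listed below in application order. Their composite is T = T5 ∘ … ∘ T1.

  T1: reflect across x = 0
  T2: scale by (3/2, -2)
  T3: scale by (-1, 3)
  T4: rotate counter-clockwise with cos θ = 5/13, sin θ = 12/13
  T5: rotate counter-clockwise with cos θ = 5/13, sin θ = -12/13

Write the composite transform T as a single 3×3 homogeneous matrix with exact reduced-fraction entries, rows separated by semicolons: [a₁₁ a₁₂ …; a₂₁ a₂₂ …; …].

T1 = [-1 0 0; 0 1 0; 0 0 1]
T2·T1 = [-3/2 0 0; 0 -2 0; 0 0 1]
T3·…·T1 = [3/2 0 0; 0 -6 0; 0 0 1]
T4·…·T1 = [15/26 72/13 0; 18/13 -30/13 0; 0 0 1]
T5·…·T1 = [3/2 0 0; 0 -6 0; 0 0 1]

T = [3/2 0 0; 0 -6 0; 0 0 1]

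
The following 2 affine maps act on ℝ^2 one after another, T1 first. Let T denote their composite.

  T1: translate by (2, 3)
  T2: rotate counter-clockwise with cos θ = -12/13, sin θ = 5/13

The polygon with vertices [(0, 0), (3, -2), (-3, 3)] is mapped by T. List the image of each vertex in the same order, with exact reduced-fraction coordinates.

T1 translate by (2, 3): (0, 0) → (2, 3); (3, -2) → (5, 1); (-3, 3) → (-1, 6)
T2 rotate counter-clockwise with cos θ = -12/13, sin θ = 5/13: (2, 3) → (-3, -2); (5, 1) → (-5, 1); (-1, 6) → (-18/13, -77/13)

image vertices: (-3, -2), (-5, 1), (-18/13, -77/13)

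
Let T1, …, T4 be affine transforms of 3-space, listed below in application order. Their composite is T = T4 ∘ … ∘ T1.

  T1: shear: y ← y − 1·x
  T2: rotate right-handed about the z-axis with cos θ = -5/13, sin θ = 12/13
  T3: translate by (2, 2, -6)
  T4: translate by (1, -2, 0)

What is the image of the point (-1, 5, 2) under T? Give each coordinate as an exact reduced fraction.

T1 shear: y ← y − 1·x: (-1, 5, 2) → (-1, 6, 2)
T2 rotate right-handed about the z-axis with cos θ = -5/13, sin θ = 12/13: (-1, 6, 2) → (-67/13, -42/13, 2)
T3 translate by (2, 2, -6): (-67/13, -42/13, 2) → (-41/13, -16/13, -4)
T4 translate by (1, -2, 0): (-41/13, -16/13, -4) → (-28/13, -42/13, -4)

T(p) = (-28/13, -42/13, -4)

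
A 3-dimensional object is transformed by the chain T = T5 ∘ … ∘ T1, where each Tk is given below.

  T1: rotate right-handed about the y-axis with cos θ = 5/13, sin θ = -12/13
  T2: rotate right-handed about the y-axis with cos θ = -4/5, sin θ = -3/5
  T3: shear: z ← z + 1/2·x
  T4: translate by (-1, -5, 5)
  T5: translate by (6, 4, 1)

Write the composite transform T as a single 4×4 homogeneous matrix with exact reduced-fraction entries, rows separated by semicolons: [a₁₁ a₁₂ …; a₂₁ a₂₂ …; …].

T1 = [5/13 0 -12/13 0; 0 1 0 0; 12/13 0 5/13 0; 0 0 0 1]
T2·T1 = [-56/65 0 33/65 0; 0 1 0 0; -33/65 0 -56/65 0; 0 0 0 1]
T3·…·T1 = [-56/65 0 33/65 0; 0 1 0 0; -61/65 0 -79/130 0; 0 0 0 1]
T4·…·T1 = [-56/65 0 33/65 -1; 0 1 0 -5; -61/65 0 -79/130 5; 0 0 0 1]
T5·…·T1 = [-56/65 0 33/65 5; 0 1 0 -1; -61/65 0 -79/130 6; 0 0 0 1]

T = [-56/65 0 33/65 5; 0 1 0 -1; -61/65 0 -79/130 6; 0 0 0 1]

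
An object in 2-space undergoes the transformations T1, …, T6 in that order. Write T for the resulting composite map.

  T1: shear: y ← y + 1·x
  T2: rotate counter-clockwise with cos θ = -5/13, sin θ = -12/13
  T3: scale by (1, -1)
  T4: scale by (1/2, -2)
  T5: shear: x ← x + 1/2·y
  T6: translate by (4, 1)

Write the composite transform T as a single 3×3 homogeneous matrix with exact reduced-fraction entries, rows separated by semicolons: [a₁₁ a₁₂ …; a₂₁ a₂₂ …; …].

T1 = [1 0 0; 1 1 0; 0 0 1]
T2·T1 = [7/13 12/13 0; -17/13 -5/13 0; 0 0 1]
T3·…·T1 = [7/13 12/13 0; 17/13 5/13 0; 0 0 1]
T4·…·T1 = [7/26 6/13 0; -34/13 -10/13 0; 0 0 1]
T5·…·T1 = [-27/26 1/13 0; -34/13 -10/13 0; 0 0 1]
T6·…·T1 = [-27/26 1/13 4; -34/13 -10/13 1; 0 0 1]

T = [-27/26 1/13 4; -34/13 -10/13 1; 0 0 1]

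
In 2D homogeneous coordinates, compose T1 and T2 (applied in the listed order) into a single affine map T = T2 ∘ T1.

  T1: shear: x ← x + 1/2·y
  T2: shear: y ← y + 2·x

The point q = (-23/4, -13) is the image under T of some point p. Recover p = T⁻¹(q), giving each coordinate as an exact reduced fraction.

p = (-5, -3/2)

T1 = [1 1/2 0; 0 1 0; 0 0 1]
T2·T1 = [1 1/2 0; 2 2 0; 0 0 1]
det M = 1; M⁻¹ = [2 -1/2 0; -2 1 0; 0 0 1]
M⁻¹ · (-23/4, -13)ᵀ = (-5, -3/2)ᵀ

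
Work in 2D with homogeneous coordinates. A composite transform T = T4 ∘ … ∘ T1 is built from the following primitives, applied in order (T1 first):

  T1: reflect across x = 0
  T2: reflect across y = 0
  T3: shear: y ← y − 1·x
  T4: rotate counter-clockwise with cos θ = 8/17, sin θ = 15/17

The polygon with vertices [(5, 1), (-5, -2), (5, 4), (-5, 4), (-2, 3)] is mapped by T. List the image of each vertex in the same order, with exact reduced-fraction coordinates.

image vertices: (-100/17, -43/17), (5, 3), (-55/17, -67/17), (175/17, 3/17), (91/17, -10/17)

T1 reflect across x = 0: (5, 1) → (-5, 1); (-5, -2) → (5, -2); (5, 4) → (-5, 4); (-5, 4) → (5, 4); (-2, 3) → (2, 3)
T2 reflect across y = 0: (-5, 1) → (-5, -1); (5, -2) → (5, 2); (-5, 4) → (-5, -4); (5, 4) → (5, -4); (2, 3) → (2, -3)
T3 shear: y ← y − 1·x: (-5, -1) → (-5, 4); (5, 2) → (5, -3); (-5, -4) → (-5, 1); (5, -4) → (5, -9); (2, -3) → (2, -5)
T4 rotate counter-clockwise with cos θ = 8/17, sin θ = 15/17: (-5, 4) → (-100/17, -43/17); (5, -3) → (5, 3); (-5, 1) → (-55/17, -67/17); (5, -9) → (175/17, 3/17); (2, -5) → (91/17, -10/17)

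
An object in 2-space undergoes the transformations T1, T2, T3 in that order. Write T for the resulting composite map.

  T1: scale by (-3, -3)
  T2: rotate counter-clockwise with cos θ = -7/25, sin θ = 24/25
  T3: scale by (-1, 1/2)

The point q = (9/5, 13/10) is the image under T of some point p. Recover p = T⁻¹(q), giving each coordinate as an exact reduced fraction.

p = (-1, -1/3)

T1 = [-3 0 0; 0 -3 0; 0 0 1]
T2·T1 = [21/25 72/25 0; -72/25 21/25 0; 0 0 1]
T3·…·T1 = [-21/25 -72/25 0; -36/25 21/50 0; 0 0 1]
det M = -9/2; M⁻¹ = [-7/75 -16/25 0; -8/25 14/75 0; 0 0 1]
M⁻¹ · (9/5, 13/10)ᵀ = (-1, -1/3)ᵀ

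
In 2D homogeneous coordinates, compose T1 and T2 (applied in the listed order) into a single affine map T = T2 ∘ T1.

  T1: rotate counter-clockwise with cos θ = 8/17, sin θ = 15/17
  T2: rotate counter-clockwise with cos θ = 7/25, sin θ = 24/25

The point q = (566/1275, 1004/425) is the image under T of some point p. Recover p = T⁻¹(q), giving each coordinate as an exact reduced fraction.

p = (4/3, -2)

T1 = [8/17 -15/17 0; 15/17 8/17 0; 0 0 1]
T2·T1 = [-304/425 -297/425 0; 297/425 -304/425 0; 0 0 1]
det M = 1; M⁻¹ = [-304/425 297/425 0; -297/425 -304/425 0; 0 0 1]
M⁻¹ · (566/1275, 1004/425)ᵀ = (4/3, -2)ᵀ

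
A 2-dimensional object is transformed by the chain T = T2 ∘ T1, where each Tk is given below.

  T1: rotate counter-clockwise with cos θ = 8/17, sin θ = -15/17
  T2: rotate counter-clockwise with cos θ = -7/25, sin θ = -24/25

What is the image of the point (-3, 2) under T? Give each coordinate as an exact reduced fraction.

T1 rotate counter-clockwise with cos θ = 8/17, sin θ = -15/17: (-3, 2) → (6/17, 61/17)
T2 rotate counter-clockwise with cos θ = -7/25, sin θ = -24/25: (6/17, 61/17) → (1422/425, -571/425)

T(p) = (1422/425, -571/425)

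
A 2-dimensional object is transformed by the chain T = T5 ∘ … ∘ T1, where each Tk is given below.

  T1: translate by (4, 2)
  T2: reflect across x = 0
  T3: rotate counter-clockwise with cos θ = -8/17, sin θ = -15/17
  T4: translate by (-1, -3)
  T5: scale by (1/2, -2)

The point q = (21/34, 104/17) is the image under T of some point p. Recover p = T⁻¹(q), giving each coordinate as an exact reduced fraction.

p = (-3, 0)

T1 = [1 0 4; 0 1 2; 0 0 1]
T2·T1 = [-1 0 -4; 0 1 2; 0 0 1]
T3·…·T1 = [8/17 15/17 62/17; 15/17 -8/17 44/17; 0 0 1]
T4·…·T1 = [8/17 15/17 45/17; 15/17 -8/17 -7/17; 0 0 1]
T5·…·T1 = [4/17 15/34 45/34; -30/17 16/17 14/17; 0 0 1]
det M = 1; M⁻¹ = [16/17 -15/34 -15/17; 30/17 4/17 -43/17; 0 0 1]
M⁻¹ · (21/34, 104/17)ᵀ = (-3, 0)ᵀ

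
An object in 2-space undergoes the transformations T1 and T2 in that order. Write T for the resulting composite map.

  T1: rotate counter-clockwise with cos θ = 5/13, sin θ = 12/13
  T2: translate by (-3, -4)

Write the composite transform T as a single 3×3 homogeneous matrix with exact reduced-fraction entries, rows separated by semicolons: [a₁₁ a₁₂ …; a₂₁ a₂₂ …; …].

T = [5/13 -12/13 -3; 12/13 5/13 -4; 0 0 1]

T1 = [5/13 -12/13 0; 12/13 5/13 0; 0 0 1]
T2·T1 = [5/13 -12/13 -3; 12/13 5/13 -4; 0 0 1]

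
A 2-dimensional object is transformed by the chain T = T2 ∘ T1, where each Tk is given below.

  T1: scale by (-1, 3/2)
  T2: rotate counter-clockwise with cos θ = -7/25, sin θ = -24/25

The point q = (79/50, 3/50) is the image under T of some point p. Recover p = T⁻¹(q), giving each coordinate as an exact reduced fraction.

p = (1/2, 1)

T1 = [-1 0 0; 0 3/2 0; 0 0 1]
T2·T1 = [7/25 36/25 0; 24/25 -21/50 0; 0 0 1]
det M = -3/2; M⁻¹ = [7/25 24/25 0; 16/25 -14/75 0; 0 0 1]
M⁻¹ · (79/50, 3/50)ᵀ = (1/2, 1)ᵀ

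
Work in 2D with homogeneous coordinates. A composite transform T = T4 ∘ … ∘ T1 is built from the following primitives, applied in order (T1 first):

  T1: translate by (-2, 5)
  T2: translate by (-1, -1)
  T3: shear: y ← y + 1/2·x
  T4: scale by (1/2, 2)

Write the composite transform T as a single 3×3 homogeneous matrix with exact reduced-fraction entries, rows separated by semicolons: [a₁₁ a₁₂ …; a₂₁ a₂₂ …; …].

T = [1/2 0 -3/2; 1 2 5; 0 0 1]

T1 = [1 0 -2; 0 1 5; 0 0 1]
T2·T1 = [1 0 -3; 0 1 4; 0 0 1]
T3·…·T1 = [1 0 -3; 1/2 1 5/2; 0 0 1]
T4·…·T1 = [1/2 0 -3/2; 1 2 5; 0 0 1]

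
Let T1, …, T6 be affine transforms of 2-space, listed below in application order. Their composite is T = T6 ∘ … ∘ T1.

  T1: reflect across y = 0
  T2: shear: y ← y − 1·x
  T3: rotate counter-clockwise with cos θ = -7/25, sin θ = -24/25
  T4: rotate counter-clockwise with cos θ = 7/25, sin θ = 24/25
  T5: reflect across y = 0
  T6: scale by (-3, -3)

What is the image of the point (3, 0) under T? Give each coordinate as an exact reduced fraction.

T1 reflect across y = 0: (3, 0) → (3, 0)
T2 shear: y ← y − 1·x: (3, 0) → (3, -3)
T3 rotate counter-clockwise with cos θ = -7/25, sin θ = -24/25: (3, -3) → (-93/25, -51/25)
T4 rotate counter-clockwise with cos θ = 7/25, sin θ = 24/25: (-93/25, -51/25) → (573/625, -2589/625)
T5 reflect across y = 0: (573/625, -2589/625) → (573/625, 2589/625)
T6 scale by (-3, -3): (573/625, 2589/625) → (-1719/625, -7767/625)

T(p) = (-1719/625, -7767/625)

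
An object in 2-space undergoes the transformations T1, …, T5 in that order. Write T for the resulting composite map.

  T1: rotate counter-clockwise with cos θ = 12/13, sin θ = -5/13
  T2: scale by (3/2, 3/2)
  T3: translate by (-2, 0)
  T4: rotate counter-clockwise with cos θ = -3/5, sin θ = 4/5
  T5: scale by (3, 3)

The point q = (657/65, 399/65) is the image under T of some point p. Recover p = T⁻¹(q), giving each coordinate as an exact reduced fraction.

p = (2, -2)

T1 = [12/13 5/13 0; -5/13 12/13 0; 0 0 1]
T2·T1 = [18/13 15/26 0; -15/26 18/13 0; 0 0 1]
T3·…·T1 = [18/13 15/26 -2; -15/26 18/13 0; 0 0 1]
T4·…·T1 = [-24/65 -189/130 6/5; 189/130 -24/65 -8/5; 0 0 1]
T5·…·T1 = [-72/65 -567/130 18/5; 567/130 -72/65 -24/5; 0 0 1]
det M = 81/4; M⁻¹ = [-32/585 14/65 16/13; -14/65 -32/585 20/39; 0 0 1]
M⁻¹ · (657/65, 399/65)ᵀ = (2, -2)ᵀ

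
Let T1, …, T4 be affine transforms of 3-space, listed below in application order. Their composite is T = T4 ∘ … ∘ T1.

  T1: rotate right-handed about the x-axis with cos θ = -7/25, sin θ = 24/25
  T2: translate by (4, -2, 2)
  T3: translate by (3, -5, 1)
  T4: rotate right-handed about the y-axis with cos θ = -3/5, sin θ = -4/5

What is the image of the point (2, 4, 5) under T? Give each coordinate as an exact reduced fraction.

T(p) = (-1219/125, -323/25, 492/125)

T1 rotate right-handed about the x-axis with cos θ = -7/25, sin θ = 24/25: (2, 4, 5) → (2, -148/25, 61/25)
T2 translate by (4, -2, 2): (2, -148/25, 61/25) → (6, -198/25, 111/25)
T3 translate by (3, -5, 1): (6, -198/25, 111/25) → (9, -323/25, 136/25)
T4 rotate right-handed about the y-axis with cos θ = -3/5, sin θ = -4/5: (9, -323/25, 136/25) → (-1219/125, -323/25, 492/125)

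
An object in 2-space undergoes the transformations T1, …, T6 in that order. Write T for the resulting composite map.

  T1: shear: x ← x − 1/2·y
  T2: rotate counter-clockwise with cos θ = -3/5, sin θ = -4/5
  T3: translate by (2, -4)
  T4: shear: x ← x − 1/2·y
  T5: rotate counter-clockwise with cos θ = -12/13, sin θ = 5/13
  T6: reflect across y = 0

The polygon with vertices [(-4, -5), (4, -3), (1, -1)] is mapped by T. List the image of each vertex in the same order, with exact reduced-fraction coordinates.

image vertices: (67/65, 42/65), (189/65, -386/65), (-41/65, -341/65)

T1 shear: x ← x − 1/2·y: (-4, -5) → (-3/2, -5); (4, -3) → (11/2, -3); (1, -1) → (3/2, -1)
T2 rotate counter-clockwise with cos θ = -3/5, sin θ = -4/5: (-3/2, -5) → (-31/10, 21/5); (11/2, -3) → (-57/10, -13/5); (3/2, -1) → (-17/10, -3/5)
T3 translate by (2, -4): (-31/10, 21/5) → (-11/10, 1/5); (-57/10, -13/5) → (-37/10, -33/5); (-17/10, -3/5) → (3/10, -23/5)
T4 shear: x ← x − 1/2·y: (-11/10, 1/5) → (-6/5, 1/5); (-37/10, -33/5) → (-2/5, -33/5); (3/10, -23/5) → (13/5, -23/5)
T5 rotate counter-clockwise with cos θ = -12/13, sin θ = 5/13: (-6/5, 1/5) → (67/65, -42/65); (-2/5, -33/5) → (189/65, 386/65); (13/5, -23/5) → (-41/65, 341/65)
T6 reflect across y = 0: (67/65, -42/65) → (67/65, 42/65); (189/65, 386/65) → (189/65, -386/65); (-41/65, 341/65) → (-41/65, -341/65)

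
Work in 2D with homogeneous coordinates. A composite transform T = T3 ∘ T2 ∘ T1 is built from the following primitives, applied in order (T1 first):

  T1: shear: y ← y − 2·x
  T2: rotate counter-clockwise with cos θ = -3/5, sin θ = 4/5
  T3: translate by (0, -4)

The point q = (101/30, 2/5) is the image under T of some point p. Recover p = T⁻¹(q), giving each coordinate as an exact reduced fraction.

T1 = [1 0 0; -2 1 0; 0 0 1]
T2·T1 = [1 -4/5 0; 2 -3/5 0; 0 0 1]
T3·…·T1 = [1 -4/5 0; 2 -3/5 -4; 0 0 1]
det M = 1; M⁻¹ = [-3/5 4/5 16/5; -2 1 4; 0 0 1]
M⁻¹ · (101/30, 2/5)ᵀ = (3/2, -7/3)ᵀ

p = (3/2, -7/3)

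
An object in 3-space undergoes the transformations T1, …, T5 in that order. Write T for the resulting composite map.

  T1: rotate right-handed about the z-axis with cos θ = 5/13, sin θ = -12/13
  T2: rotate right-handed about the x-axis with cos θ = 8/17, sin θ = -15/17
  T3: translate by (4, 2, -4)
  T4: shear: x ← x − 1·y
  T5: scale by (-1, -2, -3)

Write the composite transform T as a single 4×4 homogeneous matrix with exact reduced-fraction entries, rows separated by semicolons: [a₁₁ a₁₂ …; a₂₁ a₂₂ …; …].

T1 = [5/13 12/13 0 0; -12/13 5/13 0 0; 0 0 1 0; 0 0 0 1]
T2·T1 = [5/13 12/13 0 0; -96/221 40/221 15/17 0; 180/221 -75/221 8/17 0; 0 0 0 1]
T3·…·T1 = [5/13 12/13 0 4; -96/221 40/221 15/17 2; 180/221 -75/221 8/17 -4; 0 0 0 1]
T4·…·T1 = [181/221 164/221 -15/17 2; -96/221 40/221 15/17 2; 180/221 -75/221 8/17 -4; 0 0 0 1]
T5·…·T1 = [-181/221 -164/221 15/17 -2; 192/221 -80/221 -30/17 -4; -540/221 225/221 -24/17 12; 0 0 0 1]

T = [-181/221 -164/221 15/17 -2; 192/221 -80/221 -30/17 -4; -540/221 225/221 -24/17 12; 0 0 0 1]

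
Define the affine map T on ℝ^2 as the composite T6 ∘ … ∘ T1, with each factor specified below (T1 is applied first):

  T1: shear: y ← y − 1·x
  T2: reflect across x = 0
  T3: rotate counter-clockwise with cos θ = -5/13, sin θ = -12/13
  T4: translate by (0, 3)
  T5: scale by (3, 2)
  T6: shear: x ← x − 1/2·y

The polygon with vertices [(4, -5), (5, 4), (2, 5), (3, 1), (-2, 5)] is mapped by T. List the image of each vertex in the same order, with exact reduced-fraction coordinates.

T1 shear: y ← y − 1·x: (4, -5) → (4, -9); (5, 4) → (5, -1); (2, 5) → (2, 3); (3, 1) → (3, -2); (-2, 5) → (-2, 7)
T2 reflect across x = 0: (4, -9) → (-4, -9); (5, -1) → (-5, -1); (2, 3) → (-2, 3); (3, -2) → (-3, -2); (-2, 7) → (2, 7)
T3 rotate counter-clockwise with cos θ = -5/13, sin θ = -12/13: (-4, -9) → (-88/13, 93/13); (-5, -1) → (1, 5); (-2, 3) → (46/13, 9/13); (-3, -2) → (-9/13, 46/13); (2, 7) → (74/13, -59/13)
T4 translate by (0, 3): (-88/13, 93/13) → (-88/13, 132/13); (1, 5) → (1, 8); (46/13, 9/13) → (46/13, 48/13); (-9/13, 46/13) → (-9/13, 85/13); (74/13, -59/13) → (74/13, -20/13)
T5 scale by (3, 2): (-88/13, 132/13) → (-264/13, 264/13); (1, 8) → (3, 16); (46/13, 48/13) → (138/13, 96/13); (-9/13, 85/13) → (-27/13, 170/13); (74/13, -20/13) → (222/13, -40/13)
T6 shear: x ← x − 1/2·y: (-264/13, 264/13) → (-396/13, 264/13); (3, 16) → (-5, 16); (138/13, 96/13) → (90/13, 96/13); (-27/13, 170/13) → (-112/13, 170/13); (222/13, -40/13) → (242/13, -40/13)

image vertices: (-396/13, 264/13), (-5, 16), (90/13, 96/13), (-112/13, 170/13), (242/13, -40/13)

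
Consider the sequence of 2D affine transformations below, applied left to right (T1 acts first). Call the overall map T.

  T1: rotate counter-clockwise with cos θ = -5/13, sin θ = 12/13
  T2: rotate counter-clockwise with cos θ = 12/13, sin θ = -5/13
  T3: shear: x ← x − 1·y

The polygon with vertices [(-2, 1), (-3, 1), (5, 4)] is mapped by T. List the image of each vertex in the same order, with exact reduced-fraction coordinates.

T1 rotate counter-clockwise with cos θ = -5/13, sin θ = 12/13: (-2, 1) → (-2/13, -29/13); (-3, 1) → (3/13, -41/13); (5, 4) → (-73/13, 40/13)
T2 rotate counter-clockwise with cos θ = 12/13, sin θ = -5/13: (-2/13, -29/13) → (-1, -2); (3/13, -41/13) → (-1, -3); (-73/13, 40/13) → (-4, 5)
T3 shear: x ← x − 1·y: (-1, -2) → (1, -2); (-1, -3) → (2, -3); (-4, 5) → (-9, 5)

image vertices: (1, -2), (2, -3), (-9, 5)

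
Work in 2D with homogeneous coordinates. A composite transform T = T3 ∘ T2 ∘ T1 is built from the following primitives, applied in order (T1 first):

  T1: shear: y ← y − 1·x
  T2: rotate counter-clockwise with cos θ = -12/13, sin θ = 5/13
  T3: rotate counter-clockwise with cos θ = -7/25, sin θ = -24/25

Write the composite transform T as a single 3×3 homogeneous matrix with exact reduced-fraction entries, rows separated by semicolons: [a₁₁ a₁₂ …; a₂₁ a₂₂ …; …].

T1 = [1 0 0; -1 1 0; 0 0 1]
T2·T1 = [-7/13 -5/13 0; 17/13 -12/13 0; 0 0 1]
T3·…·T1 = [457/325 -253/325 0; 49/325 204/325 0; 0 0 1]

T = [457/325 -253/325 0; 49/325 204/325 0; 0 0 1]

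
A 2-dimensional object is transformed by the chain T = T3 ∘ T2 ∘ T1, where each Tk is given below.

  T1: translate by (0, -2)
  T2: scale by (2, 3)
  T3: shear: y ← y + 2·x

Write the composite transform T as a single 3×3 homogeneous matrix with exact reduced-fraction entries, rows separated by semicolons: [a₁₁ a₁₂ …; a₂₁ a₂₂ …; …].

T1 = [1 0 0; 0 1 -2; 0 0 1]
T2·T1 = [2 0 0; 0 3 -6; 0 0 1]
T3·…·T1 = [2 0 0; 4 3 -6; 0 0 1]

T = [2 0 0; 4 3 -6; 0 0 1]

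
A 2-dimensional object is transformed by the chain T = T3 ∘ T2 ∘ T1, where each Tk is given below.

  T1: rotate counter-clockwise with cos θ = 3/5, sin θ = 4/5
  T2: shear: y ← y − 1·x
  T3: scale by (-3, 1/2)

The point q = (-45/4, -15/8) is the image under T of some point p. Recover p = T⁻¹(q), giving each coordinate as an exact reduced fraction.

T1 = [3/5 -4/5 0; 4/5 3/5 0; 0 0 1]
T2·T1 = [3/5 -4/5 0; 1/5 7/5 0; 0 0 1]
T3·…·T1 = [-9/5 12/5 0; 1/10 7/10 0; 0 0 1]
det M = -3/2; M⁻¹ = [-7/15 8/5 0; 1/15 6/5 0; 0 0 1]
M⁻¹ · (-45/4, -15/8)ᵀ = (9/4, -3)ᵀ

p = (9/4, -3)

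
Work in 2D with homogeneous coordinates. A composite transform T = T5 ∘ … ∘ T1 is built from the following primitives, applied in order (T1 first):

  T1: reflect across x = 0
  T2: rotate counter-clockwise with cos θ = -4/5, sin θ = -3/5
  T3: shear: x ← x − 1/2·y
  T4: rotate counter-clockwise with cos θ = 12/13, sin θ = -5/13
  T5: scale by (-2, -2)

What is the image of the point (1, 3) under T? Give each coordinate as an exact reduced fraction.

T1 reflect across x = 0: (1, 3) → (-1, 3)
T2 rotate counter-clockwise with cos θ = -4/5, sin θ = -3/5: (-1, 3) → (13/5, -9/5)
T3 shear: x ← x − 1/2·y: (13/5, -9/5) → (7/2, -9/5)
T4 rotate counter-clockwise with cos θ = 12/13, sin θ = -5/13: (7/2, -9/5) → (33/13, -391/130)
T5 scale by (-2, -2): (33/13, -391/130) → (-66/13, 391/65)

T(p) = (-66/13, 391/65)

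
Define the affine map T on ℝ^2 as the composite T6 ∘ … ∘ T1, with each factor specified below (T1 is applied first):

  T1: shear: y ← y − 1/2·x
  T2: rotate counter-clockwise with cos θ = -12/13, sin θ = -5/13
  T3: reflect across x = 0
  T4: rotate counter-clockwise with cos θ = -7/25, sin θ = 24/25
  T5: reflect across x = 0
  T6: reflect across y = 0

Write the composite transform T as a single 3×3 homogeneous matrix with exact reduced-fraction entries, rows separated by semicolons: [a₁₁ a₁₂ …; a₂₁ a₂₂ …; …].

T = [251/650 -323/325 0; -341/325 36/325 0; 0 0 1]

T1 = [1 0 0; -1/2 1 0; 0 0 1]
T2·T1 = [-29/26 5/13 0; 1/13 -12/13 0; 0 0 1]
T3·…·T1 = [29/26 -5/13 0; 1/13 -12/13 0; 0 0 1]
T4·…·T1 = [-251/650 323/325 0; 341/325 -36/325 0; 0 0 1]
T5·…·T1 = [251/650 -323/325 0; 341/325 -36/325 0; 0 0 1]
T6·…·T1 = [251/650 -323/325 0; -341/325 36/325 0; 0 0 1]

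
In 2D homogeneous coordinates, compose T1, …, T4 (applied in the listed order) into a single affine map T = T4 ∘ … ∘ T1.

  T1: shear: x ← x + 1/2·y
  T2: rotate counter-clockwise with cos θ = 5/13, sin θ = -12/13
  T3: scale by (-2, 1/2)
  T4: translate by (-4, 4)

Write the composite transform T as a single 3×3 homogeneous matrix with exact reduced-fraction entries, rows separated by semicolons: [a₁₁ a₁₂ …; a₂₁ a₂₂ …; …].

T = [-10/13 -29/13 -4; -6/13 -1/26 4; 0 0 1]

T1 = [1 1/2 0; 0 1 0; 0 0 1]
T2·T1 = [5/13 29/26 0; -12/13 -1/13 0; 0 0 1]
T3·…·T1 = [-10/13 -29/13 0; -6/13 -1/26 0; 0 0 1]
T4·…·T1 = [-10/13 -29/13 -4; -6/13 -1/26 4; 0 0 1]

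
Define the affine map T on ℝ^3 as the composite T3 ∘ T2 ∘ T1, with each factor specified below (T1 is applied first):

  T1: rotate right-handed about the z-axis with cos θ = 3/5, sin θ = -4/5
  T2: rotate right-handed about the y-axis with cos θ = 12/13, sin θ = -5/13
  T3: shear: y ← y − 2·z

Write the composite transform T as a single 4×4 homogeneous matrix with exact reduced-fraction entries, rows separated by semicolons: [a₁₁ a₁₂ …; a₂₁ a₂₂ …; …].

T1 = [3/5 4/5 0 0; -4/5 3/5 0 0; 0 0 1 0; 0 0 0 1]
T2·T1 = [36/65 48/65 -5/13 0; -4/5 3/5 0 0; 3/13 4/13 12/13 0; 0 0 0 1]
T3·…·T1 = [36/65 48/65 -5/13 0; -82/65 -1/65 -24/13 0; 3/13 4/13 12/13 0; 0 0 0 1]

T = [36/65 48/65 -5/13 0; -82/65 -1/65 -24/13 0; 3/13 4/13 12/13 0; 0 0 0 1]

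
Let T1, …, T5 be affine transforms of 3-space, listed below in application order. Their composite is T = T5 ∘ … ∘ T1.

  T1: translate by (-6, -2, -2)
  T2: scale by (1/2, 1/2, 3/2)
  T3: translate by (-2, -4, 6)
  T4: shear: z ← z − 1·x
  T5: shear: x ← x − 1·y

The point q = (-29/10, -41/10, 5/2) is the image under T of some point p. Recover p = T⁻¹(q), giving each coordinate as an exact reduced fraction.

T1 = [1 0 0 -6; 0 1 0 -2; 0 0 1 -2; 0 0 0 1]
T2·T1 = [1/2 0 0 -3; 0 1/2 0 -1; 0 0 3/2 -3; 0 0 0 1]
T3·…·T1 = [1/2 0 0 -5; 0 1/2 0 -5; 0 0 3/2 3; 0 0 0 1]
T4·…·T1 = [1/2 0 0 -5; 0 1/2 0 -5; -1/2 0 3/2 8; 0 0 0 1]
T5·…·T1 = [1/2 -1/2 0 0; 0 1/2 0 -5; -1/2 0 3/2 8; 0 0 0 1]
det M = 3/8; M⁻¹ = [2 2 0 10; 0 2 0 10; 2/3 2/3 2/3 -2; 0 0 0 1]
M⁻¹ · (-29/10, -41/10, 5/2)ᵀ = (-4, 9/5, -5)ᵀ

p = (-4, 9/5, -5)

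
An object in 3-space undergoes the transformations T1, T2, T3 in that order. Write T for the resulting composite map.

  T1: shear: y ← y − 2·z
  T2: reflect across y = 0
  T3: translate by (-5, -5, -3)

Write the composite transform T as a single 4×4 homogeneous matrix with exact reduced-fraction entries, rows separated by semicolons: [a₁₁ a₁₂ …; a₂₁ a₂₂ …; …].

T = [1 0 0 -5; 0 -1 2 -5; 0 0 1 -3; 0 0 0 1]

T1 = [1 0 0 0; 0 1 -2 0; 0 0 1 0; 0 0 0 1]
T2·T1 = [1 0 0 0; 0 -1 2 0; 0 0 1 0; 0 0 0 1]
T3·…·T1 = [1 0 0 -5; 0 -1 2 -5; 0 0 1 -3; 0 0 0 1]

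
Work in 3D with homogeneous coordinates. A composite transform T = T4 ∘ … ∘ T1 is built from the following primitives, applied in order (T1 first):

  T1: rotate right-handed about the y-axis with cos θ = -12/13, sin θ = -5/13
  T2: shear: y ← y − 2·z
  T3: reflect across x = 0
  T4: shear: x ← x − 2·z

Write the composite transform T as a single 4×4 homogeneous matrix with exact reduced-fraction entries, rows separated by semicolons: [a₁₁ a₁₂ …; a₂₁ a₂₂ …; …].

T = [2/13 0 29/13 0; -10/13 1 24/13 0; 5/13 0 -12/13 0; 0 0 0 1]

T1 = [-12/13 0 -5/13 0; 0 1 0 0; 5/13 0 -12/13 0; 0 0 0 1]
T2·T1 = [-12/13 0 -5/13 0; -10/13 1 24/13 0; 5/13 0 -12/13 0; 0 0 0 1]
T3·…·T1 = [12/13 0 5/13 0; -10/13 1 24/13 0; 5/13 0 -12/13 0; 0 0 0 1]
T4·…·T1 = [2/13 0 29/13 0; -10/13 1 24/13 0; 5/13 0 -12/13 0; 0 0 0 1]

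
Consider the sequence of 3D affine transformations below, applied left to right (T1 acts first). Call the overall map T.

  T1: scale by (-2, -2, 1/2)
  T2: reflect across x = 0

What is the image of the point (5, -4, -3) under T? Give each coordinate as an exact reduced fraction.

T(p) = (10, 8, -3/2)

T1 scale by (-2, -2, 1/2): (5, -4, -3) → (-10, 8, -3/2)
T2 reflect across x = 0: (-10, 8, -3/2) → (10, 8, -3/2)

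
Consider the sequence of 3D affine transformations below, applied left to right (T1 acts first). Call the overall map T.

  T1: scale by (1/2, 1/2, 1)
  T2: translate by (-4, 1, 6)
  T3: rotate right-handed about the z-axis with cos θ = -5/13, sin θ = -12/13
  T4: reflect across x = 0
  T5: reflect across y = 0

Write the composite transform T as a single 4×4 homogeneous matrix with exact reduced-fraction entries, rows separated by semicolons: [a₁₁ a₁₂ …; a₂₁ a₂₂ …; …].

T1 = [1/2 0 0 0; 0 1/2 0 0; 0 0 1 0; 0 0 0 1]
T2·T1 = [1/2 0 0 -4; 0 1/2 0 1; 0 0 1 6; 0 0 0 1]
T3·…·T1 = [-5/26 6/13 0 32/13; -6/13 -5/26 0 43/13; 0 0 1 6; 0 0 0 1]
T4·…·T1 = [5/26 -6/13 0 -32/13; -6/13 -5/26 0 43/13; 0 0 1 6; 0 0 0 1]
T5·…·T1 = [5/26 -6/13 0 -32/13; 6/13 5/26 0 -43/13; 0 0 1 6; 0 0 0 1]

T = [5/26 -6/13 0 -32/13; 6/13 5/26 0 -43/13; 0 0 1 6; 0 0 0 1]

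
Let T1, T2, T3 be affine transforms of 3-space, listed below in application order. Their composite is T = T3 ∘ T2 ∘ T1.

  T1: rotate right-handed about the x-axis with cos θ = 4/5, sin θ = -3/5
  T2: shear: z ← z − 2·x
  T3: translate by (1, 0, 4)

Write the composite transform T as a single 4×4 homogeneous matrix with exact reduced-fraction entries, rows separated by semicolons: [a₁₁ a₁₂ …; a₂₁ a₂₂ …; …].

T1 = [1 0 0 0; 0 4/5 3/5 0; 0 -3/5 4/5 0; 0 0 0 1]
T2·T1 = [1 0 0 0; 0 4/5 3/5 0; -2 -3/5 4/5 0; 0 0 0 1]
T3·…·T1 = [1 0 0 1; 0 4/5 3/5 0; -2 -3/5 4/5 4; 0 0 0 1]

T = [1 0 0 1; 0 4/5 3/5 0; -2 -3/5 4/5 4; 0 0 0 1]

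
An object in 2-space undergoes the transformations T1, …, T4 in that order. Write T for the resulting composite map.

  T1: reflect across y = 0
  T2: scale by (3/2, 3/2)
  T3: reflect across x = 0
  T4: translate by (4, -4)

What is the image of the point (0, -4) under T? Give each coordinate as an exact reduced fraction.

T(p) = (4, 2)

T1 reflect across y = 0: (0, -4) → (0, 4)
T2 scale by (3/2, 3/2): (0, 4) → (0, 6)
T3 reflect across x = 0: (0, 6) → (0, 6)
T4 translate by (4, -4): (0, 6) → (4, 2)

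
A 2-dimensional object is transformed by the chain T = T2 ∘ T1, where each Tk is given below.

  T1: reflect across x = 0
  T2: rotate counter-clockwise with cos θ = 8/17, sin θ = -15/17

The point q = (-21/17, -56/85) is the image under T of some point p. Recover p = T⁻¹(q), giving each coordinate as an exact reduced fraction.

p = (0, -7/5)

T1 = [-1 0 0; 0 1 0; 0 0 1]
T2·T1 = [-8/17 15/17 0; 15/17 8/17 0; 0 0 1]
det M = -1; M⁻¹ = [-8/17 15/17 0; 15/17 8/17 0; 0 0 1]
M⁻¹ · (-21/17, -56/85)ᵀ = (0, -7/5)ᵀ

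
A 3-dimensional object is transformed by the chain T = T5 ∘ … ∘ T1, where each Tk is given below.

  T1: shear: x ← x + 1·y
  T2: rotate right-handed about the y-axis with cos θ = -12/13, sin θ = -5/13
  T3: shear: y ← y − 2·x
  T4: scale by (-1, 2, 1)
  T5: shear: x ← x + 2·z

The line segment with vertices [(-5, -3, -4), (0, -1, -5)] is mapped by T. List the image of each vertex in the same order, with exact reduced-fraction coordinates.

T1 shear: x ← x + 1·y: (-5, -3, -4) → (-8, -3, -4); (0, -1, -5) → (-1, -1, -5)
T2 rotate right-handed about the y-axis with cos θ = -12/13, sin θ = -5/13: (-8, -3, -4) → (116/13, -3, 8/13); (-1, -1, -5) → (37/13, -1, 55/13)
T3 shear: y ← y − 2·x: (116/13, -3, 8/13) → (116/13, -271/13, 8/13); (37/13, -1, 55/13) → (37/13, -87/13, 55/13)
T4 scale by (-1, 2, 1): (116/13, -271/13, 8/13) → (-116/13, -542/13, 8/13); (37/13, -87/13, 55/13) → (-37/13, -174/13, 55/13)
T5 shear: x ← x + 2·z: (-116/13, -542/13, 8/13) → (-100/13, -542/13, 8/13); (-37/13, -174/13, 55/13) → (73/13, -174/13, 55/13)

image vertices: (-100/13, -542/13, 8/13), (73/13, -174/13, 55/13)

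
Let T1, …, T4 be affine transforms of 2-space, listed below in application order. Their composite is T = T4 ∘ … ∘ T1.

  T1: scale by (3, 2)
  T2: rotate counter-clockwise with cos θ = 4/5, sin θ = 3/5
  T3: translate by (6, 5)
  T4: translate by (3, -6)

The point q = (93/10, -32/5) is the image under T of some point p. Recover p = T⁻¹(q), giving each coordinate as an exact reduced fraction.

p = (-1, -9/4)

T1 = [3 0 0; 0 2 0; 0 0 1]
T2·T1 = [12/5 -6/5 0; 9/5 8/5 0; 0 0 1]
T3·…·T1 = [12/5 -6/5 6; 9/5 8/5 5; 0 0 1]
T4·…·T1 = [12/5 -6/5 9; 9/5 8/5 -1; 0 0 1]
det M = 6; M⁻¹ = [4/15 1/5 -11/5; -3/10 2/5 31/10; 0 0 1]
M⁻¹ · (93/10, -32/5)ᵀ = (-1, -9/4)ᵀ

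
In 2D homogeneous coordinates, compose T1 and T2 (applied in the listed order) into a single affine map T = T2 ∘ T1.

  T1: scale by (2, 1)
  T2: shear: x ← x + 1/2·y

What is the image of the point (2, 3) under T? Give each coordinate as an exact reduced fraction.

T(p) = (11/2, 3)

T1 scale by (2, 1): (2, 3) → (4, 3)
T2 shear: x ← x + 1/2·y: (4, 3) → (11/2, 3)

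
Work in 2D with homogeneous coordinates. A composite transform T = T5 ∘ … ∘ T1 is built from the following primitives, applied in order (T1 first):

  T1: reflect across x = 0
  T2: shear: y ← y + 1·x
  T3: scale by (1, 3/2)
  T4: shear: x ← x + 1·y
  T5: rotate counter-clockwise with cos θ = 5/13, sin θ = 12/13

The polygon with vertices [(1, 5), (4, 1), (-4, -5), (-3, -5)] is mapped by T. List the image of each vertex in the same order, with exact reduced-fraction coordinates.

image vertices: (-47/13, 90/13), (23/26, -249/26), (61/26, 45/26), (36/13, -15/13)

T1 reflect across x = 0: (1, 5) → (-1, 5); (4, 1) → (-4, 1); (-4, -5) → (4, -5); (-3, -5) → (3, -5)
T2 shear: y ← y + 1·x: (-1, 5) → (-1, 4); (-4, 1) → (-4, -3); (4, -5) → (4, -1); (3, -5) → (3, -2)
T3 scale by (1, 3/2): (-1, 4) → (-1, 6); (-4, -3) → (-4, -9/2); (4, -1) → (4, -3/2); (3, -2) → (3, -3)
T4 shear: x ← x + 1·y: (-1, 6) → (5, 6); (-4, -9/2) → (-17/2, -9/2); (4, -3/2) → (5/2, -3/2); (3, -3) → (0, -3)
T5 rotate counter-clockwise with cos θ = 5/13, sin θ = 12/13: (5, 6) → (-47/13, 90/13); (-17/2, -9/2) → (23/26, -249/26); (5/2, -3/2) → (61/26, 45/26); (0, -3) → (36/13, -15/13)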